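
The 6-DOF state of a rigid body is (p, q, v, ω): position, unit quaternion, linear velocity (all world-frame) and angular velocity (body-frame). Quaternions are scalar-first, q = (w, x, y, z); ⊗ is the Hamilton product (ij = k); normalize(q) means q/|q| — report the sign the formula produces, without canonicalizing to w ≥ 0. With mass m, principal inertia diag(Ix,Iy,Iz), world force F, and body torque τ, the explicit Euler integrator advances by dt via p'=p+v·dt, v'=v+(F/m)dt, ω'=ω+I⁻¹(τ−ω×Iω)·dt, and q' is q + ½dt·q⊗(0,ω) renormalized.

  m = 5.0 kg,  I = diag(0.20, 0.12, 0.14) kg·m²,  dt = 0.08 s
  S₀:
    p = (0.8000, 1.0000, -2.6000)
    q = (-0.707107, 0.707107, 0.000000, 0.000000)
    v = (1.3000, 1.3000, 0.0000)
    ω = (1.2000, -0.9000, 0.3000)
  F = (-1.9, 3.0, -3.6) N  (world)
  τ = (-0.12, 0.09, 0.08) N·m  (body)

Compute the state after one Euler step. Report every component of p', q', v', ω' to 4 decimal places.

ω×(Iω) gyroscopic = (-0.0054, 0.0216, 0.0864)
angular accel α = (-0.5730, 0.5700, -0.0457)
new body rate ω' = (1.1542, -0.8544, 0.2963)
Hamilton product q⊗(0,ω) = (-0.8485284, -0.8485284, 0.4242642, -0.8485284)
q + ½dt·q⊗(0,ω), renormalized = (-0.7397, 0.6719, 0.0169, -0.0339)
a = (-0.3800, 0.6000, -0.7200)
new position p' = (0.9040, 1.1040, -2.6000)
v + (F/m)dt = (1.2696, 1.3480, -0.0576)

p' = (0.9040, 1.1040, -2.6000)
q' = (-0.7397, 0.6719, 0.0169, -0.0339)
v' = (1.2696, 1.3480, -0.0576)
ω' = (1.1542, -0.8544, 0.2963)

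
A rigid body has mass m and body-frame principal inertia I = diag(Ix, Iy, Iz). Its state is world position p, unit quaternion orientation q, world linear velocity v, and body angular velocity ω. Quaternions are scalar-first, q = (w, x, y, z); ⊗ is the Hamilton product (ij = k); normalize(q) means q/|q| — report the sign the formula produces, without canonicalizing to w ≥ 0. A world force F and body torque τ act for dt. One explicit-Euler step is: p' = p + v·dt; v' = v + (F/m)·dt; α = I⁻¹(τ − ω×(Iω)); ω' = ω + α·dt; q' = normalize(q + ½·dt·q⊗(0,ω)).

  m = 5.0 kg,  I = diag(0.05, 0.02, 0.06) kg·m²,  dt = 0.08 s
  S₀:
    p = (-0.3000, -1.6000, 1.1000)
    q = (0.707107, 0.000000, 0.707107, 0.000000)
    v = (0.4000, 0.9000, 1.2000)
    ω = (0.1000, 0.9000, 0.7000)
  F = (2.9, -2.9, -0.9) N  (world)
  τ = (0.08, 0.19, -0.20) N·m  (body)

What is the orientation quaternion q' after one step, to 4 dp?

q' = (0.6809, 0.0226, 0.7318, 0.0170)

Hamilton product q⊗(0,ω) = (-0.6363963, 0.5656856, 0.6363963, 0.4242642)
q' = normalize(q + ½dt·q⊗(0,ω)) = (0.6809, 0.0226, 0.7318, 0.0170)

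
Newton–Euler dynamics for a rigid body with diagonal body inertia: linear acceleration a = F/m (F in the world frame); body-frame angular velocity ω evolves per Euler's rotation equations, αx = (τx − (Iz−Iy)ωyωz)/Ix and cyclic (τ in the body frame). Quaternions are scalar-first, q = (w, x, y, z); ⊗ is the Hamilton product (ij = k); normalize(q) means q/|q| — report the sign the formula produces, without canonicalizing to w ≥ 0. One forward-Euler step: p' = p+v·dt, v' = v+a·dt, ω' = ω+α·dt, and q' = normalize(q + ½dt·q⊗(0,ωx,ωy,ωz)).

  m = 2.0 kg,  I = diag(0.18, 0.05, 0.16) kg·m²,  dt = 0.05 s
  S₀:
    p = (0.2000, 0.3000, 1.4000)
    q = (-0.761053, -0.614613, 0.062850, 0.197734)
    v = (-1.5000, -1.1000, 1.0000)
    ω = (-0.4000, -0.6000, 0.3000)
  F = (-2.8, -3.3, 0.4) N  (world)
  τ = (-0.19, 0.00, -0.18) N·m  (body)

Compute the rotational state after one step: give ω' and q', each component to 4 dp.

ω' = (-0.4473, -0.5976, 0.2535)
q' = (-0.7676, -0.6035, 0.0769, 0.2018)

(τ − ω×Iω)/I = (-0.9456, 0.0480, -0.9300)
ω' = ω + α·dt = (-0.4473, -0.5976, 0.2535)
q⊗(0,ω) = (-0.2674554, 0.4419166, 0.5619221, 0.1655919)
q' = normalize(q + ½dt·q⊗(0,ω)) = (-0.7676, -0.6035, 0.0769, 0.2018)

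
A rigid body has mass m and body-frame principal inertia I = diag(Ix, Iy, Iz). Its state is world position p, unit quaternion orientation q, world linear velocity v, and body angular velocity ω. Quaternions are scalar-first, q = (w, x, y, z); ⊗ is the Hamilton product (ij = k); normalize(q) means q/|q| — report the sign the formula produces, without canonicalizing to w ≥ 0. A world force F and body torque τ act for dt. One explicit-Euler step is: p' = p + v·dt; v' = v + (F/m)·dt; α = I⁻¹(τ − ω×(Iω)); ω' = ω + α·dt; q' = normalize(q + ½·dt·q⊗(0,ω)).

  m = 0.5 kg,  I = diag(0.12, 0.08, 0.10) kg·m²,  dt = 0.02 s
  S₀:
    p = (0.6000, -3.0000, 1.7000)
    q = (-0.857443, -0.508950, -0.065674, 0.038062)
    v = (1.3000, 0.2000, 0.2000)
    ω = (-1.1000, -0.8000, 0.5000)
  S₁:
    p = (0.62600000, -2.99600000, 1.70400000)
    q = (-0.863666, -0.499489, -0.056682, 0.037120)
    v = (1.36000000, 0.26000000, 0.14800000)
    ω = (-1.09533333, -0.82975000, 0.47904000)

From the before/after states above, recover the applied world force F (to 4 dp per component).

F = (1.5000, 1.5000, -1.3000)

Δv = v₁−v₀ = (0.06000000, 0.06000000, -0.05200000)
F = m·Δv/dt = (1.5000, 1.5000, -1.3000)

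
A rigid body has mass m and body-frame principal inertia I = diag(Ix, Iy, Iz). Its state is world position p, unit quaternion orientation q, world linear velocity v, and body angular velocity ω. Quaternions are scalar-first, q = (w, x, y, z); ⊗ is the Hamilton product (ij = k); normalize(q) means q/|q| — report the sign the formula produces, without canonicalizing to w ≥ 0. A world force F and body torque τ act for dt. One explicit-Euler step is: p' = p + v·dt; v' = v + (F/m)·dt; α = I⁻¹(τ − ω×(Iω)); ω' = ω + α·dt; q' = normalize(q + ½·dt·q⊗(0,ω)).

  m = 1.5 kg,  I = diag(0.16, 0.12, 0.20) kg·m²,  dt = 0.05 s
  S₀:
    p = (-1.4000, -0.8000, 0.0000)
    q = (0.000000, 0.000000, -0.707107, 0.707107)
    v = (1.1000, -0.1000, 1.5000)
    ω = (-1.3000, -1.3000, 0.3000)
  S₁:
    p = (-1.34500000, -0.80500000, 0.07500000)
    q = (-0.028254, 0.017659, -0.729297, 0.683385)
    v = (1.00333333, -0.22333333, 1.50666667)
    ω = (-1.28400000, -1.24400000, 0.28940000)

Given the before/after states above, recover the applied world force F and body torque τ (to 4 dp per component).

v₁ − v₀ = (-0.09666667, -0.12333333, 0.00666667)
m·(v₁−v₀)/dt = (-2.9000, -3.7000, 0.2000)
ω₁ − ω₀ = (0.01600000, 0.05600000, -0.01060000)
τ = I·(Δω/dt) + ω₀×(Iω₀) = (0.0200, 0.1500, -0.1100)

F = (-2.9000, -3.7000, 0.2000)
τ = (0.0200, 0.1500, -0.1100)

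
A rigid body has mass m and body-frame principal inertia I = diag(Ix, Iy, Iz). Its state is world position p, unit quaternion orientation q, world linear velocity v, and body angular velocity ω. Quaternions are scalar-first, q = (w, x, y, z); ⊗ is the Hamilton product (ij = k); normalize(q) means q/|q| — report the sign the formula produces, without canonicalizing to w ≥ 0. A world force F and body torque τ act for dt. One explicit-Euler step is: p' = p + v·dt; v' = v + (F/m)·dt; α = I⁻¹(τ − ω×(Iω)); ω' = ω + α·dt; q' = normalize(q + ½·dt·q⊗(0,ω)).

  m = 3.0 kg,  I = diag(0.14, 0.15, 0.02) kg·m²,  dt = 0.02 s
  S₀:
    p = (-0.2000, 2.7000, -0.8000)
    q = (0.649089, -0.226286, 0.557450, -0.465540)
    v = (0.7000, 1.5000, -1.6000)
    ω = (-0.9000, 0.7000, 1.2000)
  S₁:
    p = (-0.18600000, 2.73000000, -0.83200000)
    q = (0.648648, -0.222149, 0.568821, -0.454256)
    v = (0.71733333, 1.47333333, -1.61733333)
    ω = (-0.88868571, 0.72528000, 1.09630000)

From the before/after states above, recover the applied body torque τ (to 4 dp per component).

rate change Δω = (0.01131429, 0.02528000, -0.10370000)
ω₀×(Iω₀) = (-0.1092, -0.1296, -0.0063)
I·α + gyro = (-0.0300, 0.0600, -0.1100)

τ = (-0.0300, 0.0600, -0.1100)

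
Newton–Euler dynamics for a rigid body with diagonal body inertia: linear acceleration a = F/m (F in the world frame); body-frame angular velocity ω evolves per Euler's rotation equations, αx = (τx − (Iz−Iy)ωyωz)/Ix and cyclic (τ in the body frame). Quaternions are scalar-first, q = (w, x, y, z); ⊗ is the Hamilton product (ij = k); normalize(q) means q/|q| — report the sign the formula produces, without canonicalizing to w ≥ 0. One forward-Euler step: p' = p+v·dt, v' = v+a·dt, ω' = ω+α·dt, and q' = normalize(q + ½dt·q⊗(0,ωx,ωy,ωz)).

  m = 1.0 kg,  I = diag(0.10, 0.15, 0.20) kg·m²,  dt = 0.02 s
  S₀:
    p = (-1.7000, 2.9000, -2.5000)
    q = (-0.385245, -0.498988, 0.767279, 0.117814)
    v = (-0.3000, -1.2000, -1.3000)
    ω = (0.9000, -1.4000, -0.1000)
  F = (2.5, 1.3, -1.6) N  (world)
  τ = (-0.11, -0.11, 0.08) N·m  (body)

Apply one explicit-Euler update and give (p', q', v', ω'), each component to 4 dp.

p' = (-1.7060, 2.8760, -2.5260)
q' = (-0.3698, -0.5015, 0.7731, 0.1183)
v' = (-0.2500, -1.1740, -1.3320)
ω' = (0.8766, -1.4159, -0.0857)

a = (2.5000, 1.3000, -1.6000)
new position p' = (-1.7060, 2.8760, -2.5260)
v + (F/m)dt = (-0.2500, -1.1740, -1.3320)
precession coupling ω×(Iω) = (0.0070, 0.0090, -0.0630)
angular accel α = (-1.1700, -0.7933, 0.7150)
ω' = ω + α·dt = (0.8766, -1.4159, -0.0857)
2q̇ = q⊗(0,ω) = (1.5350612, -0.2585088, 0.5954768, 0.0465566)
q' = normalize(q + ½dt·q⊗(0,ω)) = (-0.3698, -0.5015, 0.7731, 0.1183)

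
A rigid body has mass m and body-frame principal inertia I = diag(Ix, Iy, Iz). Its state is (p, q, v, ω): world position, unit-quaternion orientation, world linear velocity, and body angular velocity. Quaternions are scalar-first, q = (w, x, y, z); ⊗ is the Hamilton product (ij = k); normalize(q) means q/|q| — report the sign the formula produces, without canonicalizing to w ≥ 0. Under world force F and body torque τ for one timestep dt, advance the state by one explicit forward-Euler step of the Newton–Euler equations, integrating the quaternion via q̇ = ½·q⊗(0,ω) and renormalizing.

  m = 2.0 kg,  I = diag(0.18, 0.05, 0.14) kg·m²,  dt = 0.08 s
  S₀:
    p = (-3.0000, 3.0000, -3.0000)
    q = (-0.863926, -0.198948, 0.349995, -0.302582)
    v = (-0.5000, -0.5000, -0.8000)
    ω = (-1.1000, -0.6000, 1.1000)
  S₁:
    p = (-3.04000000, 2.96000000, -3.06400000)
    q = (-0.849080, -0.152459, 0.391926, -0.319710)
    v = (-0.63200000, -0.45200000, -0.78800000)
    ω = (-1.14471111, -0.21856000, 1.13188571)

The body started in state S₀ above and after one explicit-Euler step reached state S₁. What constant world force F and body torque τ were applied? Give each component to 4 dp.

Δω = ω₁−ω₀ = (-0.04471111, 0.38144000, 0.03188571)
applied torque τ = (-0.1600, 0.1900, -0.0300)
velocity change Δv = (-0.13200000, 0.04800000, 0.01200000)
F = m·Δv/dt = (-3.3000, 1.2000, 0.3000)

F = (-3.3000, 1.2000, 0.3000)
τ = (-0.1600, 0.1900, -0.0300)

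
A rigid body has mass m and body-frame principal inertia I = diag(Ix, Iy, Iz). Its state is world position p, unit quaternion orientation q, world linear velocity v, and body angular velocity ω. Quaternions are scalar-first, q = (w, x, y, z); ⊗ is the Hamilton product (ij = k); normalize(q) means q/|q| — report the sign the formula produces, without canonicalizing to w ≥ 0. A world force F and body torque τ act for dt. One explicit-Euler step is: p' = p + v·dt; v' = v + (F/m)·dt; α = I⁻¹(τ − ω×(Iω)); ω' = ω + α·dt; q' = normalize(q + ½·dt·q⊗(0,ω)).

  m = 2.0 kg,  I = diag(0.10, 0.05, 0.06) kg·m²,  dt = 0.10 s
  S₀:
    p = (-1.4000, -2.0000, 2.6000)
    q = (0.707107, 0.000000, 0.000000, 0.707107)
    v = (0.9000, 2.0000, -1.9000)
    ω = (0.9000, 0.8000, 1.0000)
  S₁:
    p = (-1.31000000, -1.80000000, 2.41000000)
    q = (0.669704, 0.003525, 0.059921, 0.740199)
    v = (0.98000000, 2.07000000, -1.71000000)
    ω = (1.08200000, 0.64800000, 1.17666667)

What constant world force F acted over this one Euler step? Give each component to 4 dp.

Δv = v₁−v₀ = (0.08000000, 0.07000000, 0.19000000)
F = m·Δv/dt = (1.6000, 1.4000, 3.8000)

F = (1.6000, 1.4000, 3.8000)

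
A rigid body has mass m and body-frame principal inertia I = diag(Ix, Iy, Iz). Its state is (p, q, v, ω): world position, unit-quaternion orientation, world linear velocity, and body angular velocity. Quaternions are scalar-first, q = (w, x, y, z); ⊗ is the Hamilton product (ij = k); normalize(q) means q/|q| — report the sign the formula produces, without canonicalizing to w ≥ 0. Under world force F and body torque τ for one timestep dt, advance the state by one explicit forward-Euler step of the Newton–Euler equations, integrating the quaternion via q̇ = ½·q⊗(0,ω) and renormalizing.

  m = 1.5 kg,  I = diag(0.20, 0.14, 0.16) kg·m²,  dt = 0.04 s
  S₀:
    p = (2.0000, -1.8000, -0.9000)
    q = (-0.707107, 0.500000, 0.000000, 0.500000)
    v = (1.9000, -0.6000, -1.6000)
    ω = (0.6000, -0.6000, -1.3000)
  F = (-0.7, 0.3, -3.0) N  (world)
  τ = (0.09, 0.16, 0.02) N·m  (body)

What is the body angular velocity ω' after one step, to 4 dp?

ω' = (0.6149, -0.5454, -1.3004)

precession coupling ω×(Iω) = (0.0156, -0.0312, 0.0216)
α = I⁻¹(τ − ω×Iω) = (0.3720, 1.3657, -0.0100)
ω + α·dt = (0.6149, -0.5454, -1.3004)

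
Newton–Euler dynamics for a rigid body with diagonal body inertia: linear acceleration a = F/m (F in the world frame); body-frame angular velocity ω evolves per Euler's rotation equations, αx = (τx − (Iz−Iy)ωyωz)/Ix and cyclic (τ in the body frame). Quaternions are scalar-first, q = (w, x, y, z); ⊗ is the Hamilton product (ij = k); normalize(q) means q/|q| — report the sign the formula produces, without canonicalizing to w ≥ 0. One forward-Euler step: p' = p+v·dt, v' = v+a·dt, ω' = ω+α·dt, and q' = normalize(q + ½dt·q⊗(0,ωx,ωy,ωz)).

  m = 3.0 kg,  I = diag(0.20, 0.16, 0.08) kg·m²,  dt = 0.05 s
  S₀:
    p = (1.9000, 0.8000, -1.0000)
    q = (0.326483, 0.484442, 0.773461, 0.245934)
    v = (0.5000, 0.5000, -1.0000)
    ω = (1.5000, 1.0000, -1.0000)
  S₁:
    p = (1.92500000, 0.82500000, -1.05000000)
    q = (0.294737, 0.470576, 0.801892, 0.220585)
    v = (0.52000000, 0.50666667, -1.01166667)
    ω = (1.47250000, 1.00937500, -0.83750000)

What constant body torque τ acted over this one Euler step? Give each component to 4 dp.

τ = (-0.0300, -0.1500, 0.2000)

ω₁ − ω₀ = (-0.02750000, 0.00937500, 0.16250000)
I·α + gyro = (-0.0300, -0.1500, 0.2000)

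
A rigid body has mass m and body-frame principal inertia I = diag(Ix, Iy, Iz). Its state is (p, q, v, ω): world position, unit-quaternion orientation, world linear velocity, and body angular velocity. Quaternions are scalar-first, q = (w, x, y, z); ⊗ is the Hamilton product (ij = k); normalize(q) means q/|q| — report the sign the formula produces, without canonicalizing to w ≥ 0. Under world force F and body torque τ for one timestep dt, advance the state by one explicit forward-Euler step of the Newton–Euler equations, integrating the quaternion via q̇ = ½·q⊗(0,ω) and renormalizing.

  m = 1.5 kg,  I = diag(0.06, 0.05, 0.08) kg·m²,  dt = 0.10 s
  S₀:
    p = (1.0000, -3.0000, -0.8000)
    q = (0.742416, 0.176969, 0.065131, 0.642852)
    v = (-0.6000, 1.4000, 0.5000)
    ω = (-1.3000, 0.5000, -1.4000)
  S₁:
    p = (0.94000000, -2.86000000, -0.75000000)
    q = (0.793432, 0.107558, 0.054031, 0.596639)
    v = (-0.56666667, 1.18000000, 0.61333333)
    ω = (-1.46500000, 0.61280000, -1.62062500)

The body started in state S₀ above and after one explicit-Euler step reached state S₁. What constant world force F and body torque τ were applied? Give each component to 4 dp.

F = (0.5000, -3.3000, 1.7000)
τ = (-0.1200, 0.0200, -0.1700)

rate change Δω = (-0.16500000, 0.11280000, -0.22062500)
τ = I·(Δω/dt) + ω₀×(Iω₀) = (-0.1200, 0.0200, -0.1700)
v₁ − v₀ = (0.03333333, -0.22000000, 0.11333333)
F = m·Δv/dt = (0.5000, -3.3000, 1.7000)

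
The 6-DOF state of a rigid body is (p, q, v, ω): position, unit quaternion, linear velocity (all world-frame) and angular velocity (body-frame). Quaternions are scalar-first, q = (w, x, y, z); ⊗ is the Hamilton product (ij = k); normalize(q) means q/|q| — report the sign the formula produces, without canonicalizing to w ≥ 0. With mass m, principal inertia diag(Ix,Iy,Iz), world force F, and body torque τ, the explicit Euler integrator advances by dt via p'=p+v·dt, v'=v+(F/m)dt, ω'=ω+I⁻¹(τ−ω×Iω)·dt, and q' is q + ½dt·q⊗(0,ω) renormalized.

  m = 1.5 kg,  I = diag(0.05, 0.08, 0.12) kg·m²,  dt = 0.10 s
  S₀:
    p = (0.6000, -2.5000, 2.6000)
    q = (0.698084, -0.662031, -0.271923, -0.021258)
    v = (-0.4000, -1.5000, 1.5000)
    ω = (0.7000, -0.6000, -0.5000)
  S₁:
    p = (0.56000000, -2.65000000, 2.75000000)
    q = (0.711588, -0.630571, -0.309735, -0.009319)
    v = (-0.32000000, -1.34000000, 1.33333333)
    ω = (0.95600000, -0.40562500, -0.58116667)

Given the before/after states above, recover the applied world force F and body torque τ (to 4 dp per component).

F = (1.2000, 2.4000, -2.5000)
τ = (0.1400, 0.1800, -0.1100)

rate change Δω = (0.25600000, 0.19437500, -0.08116667)
I·α + gyro = (0.1400, 0.1800, -0.1100)
Δv = v₁−v₀ = (0.08000000, 0.16000000, -0.16666667)
F = m·Δv/dt = (1.2000, 2.4000, -2.5000)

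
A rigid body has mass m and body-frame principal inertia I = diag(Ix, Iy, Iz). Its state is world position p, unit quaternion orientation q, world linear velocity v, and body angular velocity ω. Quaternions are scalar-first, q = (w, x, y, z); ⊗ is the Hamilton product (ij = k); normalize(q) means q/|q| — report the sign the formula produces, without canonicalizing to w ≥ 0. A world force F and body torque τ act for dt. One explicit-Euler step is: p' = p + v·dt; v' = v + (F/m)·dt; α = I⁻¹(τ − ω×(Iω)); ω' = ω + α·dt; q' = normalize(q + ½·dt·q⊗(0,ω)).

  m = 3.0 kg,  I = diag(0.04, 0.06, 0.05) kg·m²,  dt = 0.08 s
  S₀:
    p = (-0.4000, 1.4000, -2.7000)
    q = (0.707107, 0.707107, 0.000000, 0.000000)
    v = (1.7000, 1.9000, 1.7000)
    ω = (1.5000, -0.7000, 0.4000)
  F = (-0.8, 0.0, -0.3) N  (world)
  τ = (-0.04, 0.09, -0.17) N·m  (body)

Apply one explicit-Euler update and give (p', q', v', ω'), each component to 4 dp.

p' = (-0.2640, 1.5520, -2.5640)
q' = (0.6631, 0.7478, -0.0310, -0.0085)
v' = (1.6787, 1.9000, 1.6920)
ω' = (1.4144, -0.5720, 0.1616)

a = (-0.2667, 0.0000, -0.1000)
p' = p + v·dt = (-0.2640, 1.5520, -2.5640)
v + (F/m)dt = (1.6787, 1.9000, 1.6920)
gyro term ω×Iω = (0.0028, -0.0060, -0.0210)
angular accel α = (-1.0700, 1.6000, -2.9800)
ω' = ω + α·dt = (1.4144, -0.5720, 0.1616)
q⊗(0,ω) = (-1.0606605, 1.0606605, -0.7778177, -0.2121321)
q + ½dt·q⊗(0,ω), renormalized = (0.6631, 0.7478, -0.0310, -0.0085)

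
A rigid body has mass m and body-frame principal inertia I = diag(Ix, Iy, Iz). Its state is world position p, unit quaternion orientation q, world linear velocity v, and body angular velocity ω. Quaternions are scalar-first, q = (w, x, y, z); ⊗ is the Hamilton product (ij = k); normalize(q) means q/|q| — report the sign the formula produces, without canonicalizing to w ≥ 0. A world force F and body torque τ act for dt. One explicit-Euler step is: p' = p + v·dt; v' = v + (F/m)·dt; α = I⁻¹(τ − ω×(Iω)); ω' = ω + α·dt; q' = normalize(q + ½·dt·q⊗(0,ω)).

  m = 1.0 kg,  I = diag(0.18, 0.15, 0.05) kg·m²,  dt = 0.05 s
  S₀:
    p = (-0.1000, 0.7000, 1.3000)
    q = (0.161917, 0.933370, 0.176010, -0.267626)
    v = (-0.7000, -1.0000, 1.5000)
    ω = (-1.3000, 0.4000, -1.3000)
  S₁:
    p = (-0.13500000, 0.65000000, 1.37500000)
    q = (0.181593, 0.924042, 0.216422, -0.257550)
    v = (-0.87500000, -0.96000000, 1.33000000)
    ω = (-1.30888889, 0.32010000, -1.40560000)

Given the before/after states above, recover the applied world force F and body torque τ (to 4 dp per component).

F = (-3.5000, 0.8000, -3.4000)
τ = (0.0200, -0.0200, -0.0900)

velocity change Δv = (-0.17500000, 0.04000000, -0.17000000)
F = m·Δv/dt = (-3.5000, 0.8000, -3.4000)
rate change Δω = (-0.00888889, -0.07990000, -0.10560000)
ω₀×(Iω₀) = (0.0520, 0.2197, 0.0156)
I·α + gyro = (0.0200, -0.0200, -0.0900)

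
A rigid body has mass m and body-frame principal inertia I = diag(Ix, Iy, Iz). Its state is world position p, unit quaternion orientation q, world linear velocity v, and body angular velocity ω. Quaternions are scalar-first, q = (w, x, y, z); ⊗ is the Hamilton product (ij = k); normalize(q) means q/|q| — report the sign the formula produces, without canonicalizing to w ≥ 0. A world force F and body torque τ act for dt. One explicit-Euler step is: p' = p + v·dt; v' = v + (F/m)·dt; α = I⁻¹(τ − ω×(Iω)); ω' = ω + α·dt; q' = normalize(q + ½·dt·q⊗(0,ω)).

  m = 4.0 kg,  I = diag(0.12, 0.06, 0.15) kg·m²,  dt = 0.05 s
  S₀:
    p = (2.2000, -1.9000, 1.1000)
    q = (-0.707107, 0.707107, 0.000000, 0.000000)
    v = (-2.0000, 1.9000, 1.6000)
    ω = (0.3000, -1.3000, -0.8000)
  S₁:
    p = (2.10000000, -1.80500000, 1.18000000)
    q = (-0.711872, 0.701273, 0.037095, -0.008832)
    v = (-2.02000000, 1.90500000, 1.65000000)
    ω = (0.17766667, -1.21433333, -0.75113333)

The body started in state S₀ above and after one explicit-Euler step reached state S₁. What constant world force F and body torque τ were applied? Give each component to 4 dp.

rate change Δω = (-0.12233333, 0.08566667, 0.04886667)
precession coupling = (0.0936, 0.0072, 0.0234)
τ = I·(Δω/dt) + ω₀×(Iω₀) = (-0.2000, 0.1100, 0.1700)
velocity change Δv = (-0.02000000, 0.00500000, 0.05000000)
applied force F = (-1.6000, 0.4000, 4.0000)

F = (-1.6000, 0.4000, 4.0000)
τ = (-0.2000, 0.1100, 0.1700)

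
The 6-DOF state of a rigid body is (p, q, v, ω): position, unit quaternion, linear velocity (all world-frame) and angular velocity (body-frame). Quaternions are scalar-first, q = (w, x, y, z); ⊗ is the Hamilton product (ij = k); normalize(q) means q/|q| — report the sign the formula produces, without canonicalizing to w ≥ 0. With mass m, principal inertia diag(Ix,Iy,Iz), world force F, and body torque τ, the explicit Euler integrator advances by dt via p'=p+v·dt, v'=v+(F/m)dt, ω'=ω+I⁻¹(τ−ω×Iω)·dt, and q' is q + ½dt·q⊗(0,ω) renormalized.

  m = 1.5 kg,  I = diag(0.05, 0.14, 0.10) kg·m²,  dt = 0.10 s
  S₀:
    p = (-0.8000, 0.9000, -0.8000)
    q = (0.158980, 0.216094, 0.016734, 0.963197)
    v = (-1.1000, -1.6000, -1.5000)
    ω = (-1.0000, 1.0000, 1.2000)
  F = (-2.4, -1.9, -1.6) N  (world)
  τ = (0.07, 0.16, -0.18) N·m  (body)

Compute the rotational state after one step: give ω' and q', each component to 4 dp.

ω' = (-0.7640, 1.0714, 1.1100)
q' = (0.1107, 0.1603, -0.0363, 0.9802)

α = I⁻¹(τ − ω×Iω) = (2.3600, 0.7143, -0.9000)
ω' = ω + α·dt = (-0.7640, 1.0714, 1.1100)
q⊗(0,ω) = (-0.9564764, -1.1020962, -1.0635298, 0.4236040)
q + ½dt·q⊗(0,ω), renormalized = (0.1107, 0.1603, -0.0363, 0.9802)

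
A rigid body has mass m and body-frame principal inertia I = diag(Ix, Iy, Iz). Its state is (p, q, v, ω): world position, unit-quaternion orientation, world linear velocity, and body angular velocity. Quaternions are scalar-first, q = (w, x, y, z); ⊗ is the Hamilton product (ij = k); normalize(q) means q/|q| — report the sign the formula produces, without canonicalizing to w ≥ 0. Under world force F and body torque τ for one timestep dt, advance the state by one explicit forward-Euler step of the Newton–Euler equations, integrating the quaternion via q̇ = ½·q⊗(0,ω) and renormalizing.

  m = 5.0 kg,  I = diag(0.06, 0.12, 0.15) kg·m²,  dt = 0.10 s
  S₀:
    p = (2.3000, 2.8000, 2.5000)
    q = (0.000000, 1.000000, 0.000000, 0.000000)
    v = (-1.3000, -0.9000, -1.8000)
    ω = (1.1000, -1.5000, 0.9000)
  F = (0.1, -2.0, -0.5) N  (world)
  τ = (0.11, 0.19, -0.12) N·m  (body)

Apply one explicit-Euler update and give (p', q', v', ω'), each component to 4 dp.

p' = (2.1700, 2.7100, 2.3200)
q' = (-0.0547, 0.9947, -0.0448, -0.0746)
v' = (-1.2980, -0.9400, -1.8100)
ω' = (1.3508, -1.2674, 0.8860)

(τ − ω×Iω)/I = (2.5083, 2.3258, -0.1400)
new body rate ω' = (1.3508, -1.2674, 0.8860)
q⊗(0,ω) = (-1.1000000, 0.0000000, -0.9000000, -1.5000000)
updated quaternion q' = (-0.0547, 0.9947, -0.0448, -0.0746)
a = F/m = (0.0200, -0.4000, -0.1000)
p + v·dt = (2.1700, 2.7100, 2.3200)
new velocity v' = (-1.2980, -0.9400, -1.8100)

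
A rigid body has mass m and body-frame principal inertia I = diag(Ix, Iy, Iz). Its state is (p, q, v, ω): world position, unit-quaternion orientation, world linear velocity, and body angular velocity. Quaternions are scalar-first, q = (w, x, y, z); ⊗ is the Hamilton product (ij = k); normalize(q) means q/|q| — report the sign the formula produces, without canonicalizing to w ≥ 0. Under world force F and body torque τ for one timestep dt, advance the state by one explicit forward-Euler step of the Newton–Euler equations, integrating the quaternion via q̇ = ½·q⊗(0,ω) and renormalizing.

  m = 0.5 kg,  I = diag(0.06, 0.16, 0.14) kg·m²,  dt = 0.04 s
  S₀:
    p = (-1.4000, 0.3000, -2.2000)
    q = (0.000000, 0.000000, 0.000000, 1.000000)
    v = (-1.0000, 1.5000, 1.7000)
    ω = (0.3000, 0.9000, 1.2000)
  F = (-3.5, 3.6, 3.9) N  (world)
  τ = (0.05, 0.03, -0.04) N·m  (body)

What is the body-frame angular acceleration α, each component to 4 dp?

α = (1.1933, 0.3675, -0.4786)

gyro term ω×Iω = (-0.0216, -0.0288, 0.0270)
α = I⁻¹(τ − ω×Iω) = (1.1933, 0.3675, -0.4786)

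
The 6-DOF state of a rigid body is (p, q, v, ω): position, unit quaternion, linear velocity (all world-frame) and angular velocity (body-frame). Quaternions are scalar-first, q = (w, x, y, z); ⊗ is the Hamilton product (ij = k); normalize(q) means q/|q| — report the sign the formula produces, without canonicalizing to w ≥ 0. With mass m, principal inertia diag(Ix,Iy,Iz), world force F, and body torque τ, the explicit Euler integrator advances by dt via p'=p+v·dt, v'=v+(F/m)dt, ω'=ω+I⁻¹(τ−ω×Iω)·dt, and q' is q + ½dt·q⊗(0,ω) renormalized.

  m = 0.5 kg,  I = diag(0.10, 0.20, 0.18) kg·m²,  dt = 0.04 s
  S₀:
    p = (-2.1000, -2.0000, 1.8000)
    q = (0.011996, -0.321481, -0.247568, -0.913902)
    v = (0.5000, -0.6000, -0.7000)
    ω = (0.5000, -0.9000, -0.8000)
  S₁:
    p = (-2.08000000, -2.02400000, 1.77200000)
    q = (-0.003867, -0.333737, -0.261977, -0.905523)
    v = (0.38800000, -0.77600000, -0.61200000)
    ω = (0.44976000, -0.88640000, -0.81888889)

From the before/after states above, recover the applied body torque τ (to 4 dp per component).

τ = (-0.1400, 0.1000, -0.1300)

rate change Δω = (-0.05024000, 0.01360000, -0.01888889)
precession coupling = (-0.0144, 0.0320, -0.0450)
applied torque τ = (-0.1400, 0.1000, -0.1300)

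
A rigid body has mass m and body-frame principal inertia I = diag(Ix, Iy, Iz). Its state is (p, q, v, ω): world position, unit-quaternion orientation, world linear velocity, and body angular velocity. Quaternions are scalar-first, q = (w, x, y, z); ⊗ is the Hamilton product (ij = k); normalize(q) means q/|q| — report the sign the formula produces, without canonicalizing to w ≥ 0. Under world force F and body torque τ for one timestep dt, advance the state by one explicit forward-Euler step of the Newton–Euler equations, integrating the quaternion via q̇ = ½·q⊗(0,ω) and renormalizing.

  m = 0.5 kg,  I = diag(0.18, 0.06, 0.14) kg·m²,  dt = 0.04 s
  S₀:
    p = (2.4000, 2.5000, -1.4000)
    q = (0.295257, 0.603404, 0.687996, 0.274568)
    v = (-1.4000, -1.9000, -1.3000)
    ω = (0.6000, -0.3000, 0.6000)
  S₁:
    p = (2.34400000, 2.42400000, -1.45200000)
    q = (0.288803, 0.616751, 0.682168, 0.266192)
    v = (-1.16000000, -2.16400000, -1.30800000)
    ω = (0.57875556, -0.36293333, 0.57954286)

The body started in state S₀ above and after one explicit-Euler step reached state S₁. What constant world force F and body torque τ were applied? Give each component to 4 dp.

ω₁ − ω₀ = (-0.02124444, -0.06293333, -0.02045714)
precession coupling = (-0.0144, 0.0144, 0.0216)
applied torque τ = (-0.1100, -0.0800, -0.0500)
Δv = v₁−v₀ = (0.24000000, -0.26400000, -0.00800000)
F = m·Δv/dt = (3.0000, -3.3000, -0.1000)

F = (3.0000, -3.3000, -0.1000)
τ = (-0.1100, -0.0800, -0.0500)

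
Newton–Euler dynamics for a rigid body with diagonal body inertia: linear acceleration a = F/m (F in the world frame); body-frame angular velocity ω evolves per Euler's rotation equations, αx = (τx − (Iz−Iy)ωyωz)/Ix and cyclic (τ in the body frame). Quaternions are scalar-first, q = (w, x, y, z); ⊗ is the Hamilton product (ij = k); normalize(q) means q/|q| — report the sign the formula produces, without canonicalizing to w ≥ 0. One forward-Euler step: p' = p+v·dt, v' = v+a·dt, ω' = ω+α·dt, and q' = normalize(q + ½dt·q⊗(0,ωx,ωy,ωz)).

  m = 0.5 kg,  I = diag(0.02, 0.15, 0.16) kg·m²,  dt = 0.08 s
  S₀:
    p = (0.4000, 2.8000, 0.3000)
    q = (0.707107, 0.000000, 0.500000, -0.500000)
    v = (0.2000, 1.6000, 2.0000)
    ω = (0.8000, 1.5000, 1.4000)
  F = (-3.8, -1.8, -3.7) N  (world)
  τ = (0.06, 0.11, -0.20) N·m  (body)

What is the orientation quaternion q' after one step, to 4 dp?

q' = (0.7024, 0.0803, 0.5244, -0.4746)

q⊗(0,ω) = (-0.0500000, 2.0156856, 0.6606605, 0.5899498)
updated quaternion q' = (0.7024, 0.0803, 0.5244, -0.4746)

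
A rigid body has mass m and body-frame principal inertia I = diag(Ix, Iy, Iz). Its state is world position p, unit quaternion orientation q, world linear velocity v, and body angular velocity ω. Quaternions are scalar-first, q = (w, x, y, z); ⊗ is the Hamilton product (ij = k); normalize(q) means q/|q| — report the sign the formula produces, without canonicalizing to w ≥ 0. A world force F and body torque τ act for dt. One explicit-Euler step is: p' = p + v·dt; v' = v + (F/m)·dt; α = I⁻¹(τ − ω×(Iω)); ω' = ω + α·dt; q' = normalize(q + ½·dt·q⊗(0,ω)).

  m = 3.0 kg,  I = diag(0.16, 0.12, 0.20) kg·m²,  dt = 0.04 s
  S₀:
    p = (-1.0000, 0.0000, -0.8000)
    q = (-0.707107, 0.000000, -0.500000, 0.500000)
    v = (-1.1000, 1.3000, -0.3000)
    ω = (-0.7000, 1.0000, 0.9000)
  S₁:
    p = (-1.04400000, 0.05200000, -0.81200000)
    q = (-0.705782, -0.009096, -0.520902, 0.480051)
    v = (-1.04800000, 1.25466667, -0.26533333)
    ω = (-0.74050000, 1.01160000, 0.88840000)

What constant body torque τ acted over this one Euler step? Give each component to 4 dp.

rate change Δω = (-0.04050000, 0.01160000, -0.01160000)
ω₀×(Iω₀) = (0.0720, 0.0252, 0.0280)
τ = I·(Δω/dt) + ω₀×(Iω₀) = (-0.0900, 0.0600, -0.0300)

τ = (-0.0900, 0.0600, -0.0300)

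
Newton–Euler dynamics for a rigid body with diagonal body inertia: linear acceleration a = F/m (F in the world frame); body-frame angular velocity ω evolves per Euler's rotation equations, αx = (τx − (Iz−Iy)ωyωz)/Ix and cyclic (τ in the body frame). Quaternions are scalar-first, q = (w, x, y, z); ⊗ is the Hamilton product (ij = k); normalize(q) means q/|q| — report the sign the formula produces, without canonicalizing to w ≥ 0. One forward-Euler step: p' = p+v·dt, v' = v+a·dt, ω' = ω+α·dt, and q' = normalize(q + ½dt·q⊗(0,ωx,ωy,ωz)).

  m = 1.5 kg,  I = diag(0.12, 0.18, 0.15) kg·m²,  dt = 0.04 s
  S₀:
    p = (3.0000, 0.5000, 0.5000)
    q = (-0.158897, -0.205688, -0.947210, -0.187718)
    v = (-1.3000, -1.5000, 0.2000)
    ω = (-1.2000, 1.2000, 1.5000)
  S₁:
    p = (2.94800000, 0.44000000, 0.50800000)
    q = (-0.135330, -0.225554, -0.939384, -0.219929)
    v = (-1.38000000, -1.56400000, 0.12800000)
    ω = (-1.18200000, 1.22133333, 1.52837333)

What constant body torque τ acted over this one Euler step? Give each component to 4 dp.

Δω = ω₁−ω₀ = (0.01800000, 0.02133333, 0.02837333)
applied torque τ = (0.0000, 0.1500, 0.0200)

τ = (0.0000, 0.1500, 0.0200)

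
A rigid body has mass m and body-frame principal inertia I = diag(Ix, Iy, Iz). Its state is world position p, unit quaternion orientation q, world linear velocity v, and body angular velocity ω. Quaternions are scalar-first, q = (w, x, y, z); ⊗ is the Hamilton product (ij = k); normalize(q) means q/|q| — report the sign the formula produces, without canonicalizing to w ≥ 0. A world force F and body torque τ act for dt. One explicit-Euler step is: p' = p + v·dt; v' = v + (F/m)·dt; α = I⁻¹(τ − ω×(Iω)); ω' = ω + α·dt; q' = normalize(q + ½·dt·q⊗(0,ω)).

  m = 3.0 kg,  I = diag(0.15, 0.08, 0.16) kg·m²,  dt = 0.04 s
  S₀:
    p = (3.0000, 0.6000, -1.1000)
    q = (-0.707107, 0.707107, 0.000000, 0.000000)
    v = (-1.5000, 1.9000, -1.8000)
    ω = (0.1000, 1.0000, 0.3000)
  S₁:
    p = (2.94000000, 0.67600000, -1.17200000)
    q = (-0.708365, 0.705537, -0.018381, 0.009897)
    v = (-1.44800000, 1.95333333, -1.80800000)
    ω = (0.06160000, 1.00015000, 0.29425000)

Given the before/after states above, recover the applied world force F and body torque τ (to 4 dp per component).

F = (3.9000, 4.0000, -0.6000)
τ = (-0.1200, 0.0000, -0.0300)

Δv = v₁−v₀ = (0.05200000, 0.05333333, -0.00800000)
F = m·Δv/dt = (3.9000, 4.0000, -0.6000)
rate change Δω = (-0.03840000, 0.00015000, -0.00575000)
I·α + gyro = (-0.1200, 0.0000, -0.0300)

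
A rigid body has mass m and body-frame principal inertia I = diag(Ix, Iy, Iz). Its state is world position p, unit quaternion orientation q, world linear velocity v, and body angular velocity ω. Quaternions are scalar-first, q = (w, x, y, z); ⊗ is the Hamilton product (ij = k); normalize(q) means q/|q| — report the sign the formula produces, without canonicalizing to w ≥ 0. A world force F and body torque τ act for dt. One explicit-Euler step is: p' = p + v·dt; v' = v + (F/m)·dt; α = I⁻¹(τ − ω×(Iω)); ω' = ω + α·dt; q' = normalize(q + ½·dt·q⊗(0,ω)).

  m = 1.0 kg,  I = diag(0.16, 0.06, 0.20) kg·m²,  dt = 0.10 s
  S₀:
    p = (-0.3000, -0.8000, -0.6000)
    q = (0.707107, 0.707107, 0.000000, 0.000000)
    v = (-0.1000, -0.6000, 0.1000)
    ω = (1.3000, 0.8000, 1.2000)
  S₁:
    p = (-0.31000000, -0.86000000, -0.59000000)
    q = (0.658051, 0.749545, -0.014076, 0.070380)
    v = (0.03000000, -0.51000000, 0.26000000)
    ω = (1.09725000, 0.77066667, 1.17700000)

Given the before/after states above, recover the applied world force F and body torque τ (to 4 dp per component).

F = (1.3000, 0.9000, 1.6000)
τ = (-0.1900, -0.0800, -0.1500)

ω₁ − ω₀ = (-0.20275000, -0.02933333, -0.02300000)
gyro term ω₀×Iω₀ = (0.1344, -0.0624, -0.1040)
I·α + gyro = (-0.1900, -0.0800, -0.1500)
velocity change Δv = (0.13000000, 0.09000000, 0.16000000)
m·(v₁−v₀)/dt = (1.3000, 0.9000, 1.6000)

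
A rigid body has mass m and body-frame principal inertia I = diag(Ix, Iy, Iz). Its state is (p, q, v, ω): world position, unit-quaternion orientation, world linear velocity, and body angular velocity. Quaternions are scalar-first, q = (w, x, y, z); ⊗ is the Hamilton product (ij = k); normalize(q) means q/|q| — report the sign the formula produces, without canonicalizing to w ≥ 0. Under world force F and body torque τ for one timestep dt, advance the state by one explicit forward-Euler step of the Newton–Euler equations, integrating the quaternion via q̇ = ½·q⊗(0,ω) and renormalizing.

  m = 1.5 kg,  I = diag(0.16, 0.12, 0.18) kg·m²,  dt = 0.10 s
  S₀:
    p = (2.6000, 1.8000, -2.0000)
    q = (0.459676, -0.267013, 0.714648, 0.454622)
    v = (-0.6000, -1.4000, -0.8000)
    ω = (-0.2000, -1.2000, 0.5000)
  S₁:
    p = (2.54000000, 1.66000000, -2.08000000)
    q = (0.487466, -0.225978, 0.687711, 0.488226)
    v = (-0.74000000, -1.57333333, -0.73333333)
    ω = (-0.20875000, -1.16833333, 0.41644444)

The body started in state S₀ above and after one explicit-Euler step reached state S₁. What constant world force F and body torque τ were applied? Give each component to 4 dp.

v₁ − v₀ = (-0.14000000, -0.17333333, 0.06666667)
applied force F = (-2.1000, -2.6000, 1.0000)
rate change Δω = (-0.00875000, 0.03166667, -0.08355556)
ω₀×(Iω₀) = (-0.0360, 0.0020, -0.0096)
applied torque τ = (-0.0500, 0.0400, -0.1600)

F = (-2.1000, -2.6000, 1.0000)
τ = (-0.0500, 0.0400, -0.1600)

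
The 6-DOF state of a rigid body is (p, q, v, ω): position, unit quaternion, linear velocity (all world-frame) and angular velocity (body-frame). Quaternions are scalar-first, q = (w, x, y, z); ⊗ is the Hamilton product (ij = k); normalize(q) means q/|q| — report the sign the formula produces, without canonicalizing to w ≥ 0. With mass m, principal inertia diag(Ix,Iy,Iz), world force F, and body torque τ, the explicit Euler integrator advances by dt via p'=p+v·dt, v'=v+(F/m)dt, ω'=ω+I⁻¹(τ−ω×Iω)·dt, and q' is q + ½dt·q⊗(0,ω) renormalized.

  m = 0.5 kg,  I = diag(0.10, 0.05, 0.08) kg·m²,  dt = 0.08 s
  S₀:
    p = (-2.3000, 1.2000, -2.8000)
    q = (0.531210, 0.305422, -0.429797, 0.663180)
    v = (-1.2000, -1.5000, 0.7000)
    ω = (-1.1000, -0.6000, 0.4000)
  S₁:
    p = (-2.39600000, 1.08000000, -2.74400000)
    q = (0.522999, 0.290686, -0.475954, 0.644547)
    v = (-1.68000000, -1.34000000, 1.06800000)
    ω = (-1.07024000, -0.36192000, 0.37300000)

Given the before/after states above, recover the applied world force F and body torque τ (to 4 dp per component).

F = (-3.0000, 1.0000, 2.3000)
τ = (0.0300, 0.1400, -0.0600)

Δω = ω₁−ω₀ = (0.02976000, 0.23808000, -0.02700000)
precession coupling = (-0.0072, -0.0088, -0.0330)
applied torque τ = (0.0300, 0.1400, -0.0600)
v₁ − v₀ = (-0.48000000, 0.16000000, 0.36800000)
m·(v₁−v₀)/dt = (-3.0000, 1.0000, 2.3000)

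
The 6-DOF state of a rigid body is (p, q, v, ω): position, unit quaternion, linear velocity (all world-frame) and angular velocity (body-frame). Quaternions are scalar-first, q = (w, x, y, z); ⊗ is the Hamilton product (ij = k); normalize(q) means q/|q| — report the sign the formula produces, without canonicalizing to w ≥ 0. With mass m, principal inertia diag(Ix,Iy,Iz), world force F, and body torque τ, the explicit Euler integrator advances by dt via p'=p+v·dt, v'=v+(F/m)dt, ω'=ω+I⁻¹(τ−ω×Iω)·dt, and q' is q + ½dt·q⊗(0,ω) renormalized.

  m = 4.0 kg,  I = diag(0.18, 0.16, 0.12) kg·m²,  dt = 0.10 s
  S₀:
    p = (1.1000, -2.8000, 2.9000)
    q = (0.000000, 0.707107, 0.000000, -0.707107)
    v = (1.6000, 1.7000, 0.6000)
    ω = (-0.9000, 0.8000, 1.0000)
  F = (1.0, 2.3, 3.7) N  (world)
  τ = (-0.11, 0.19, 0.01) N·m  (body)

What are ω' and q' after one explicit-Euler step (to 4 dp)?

ω' = (-0.9433, 0.9525, 0.9963)
q' = (0.0670, 0.7331, -0.0035, -0.6768)

(τ − ω×Iω)/I = (-0.4333, 1.5250, -0.0367)
ω' = ω + α·dt = (-0.9433, 0.9525, 0.9963)
Hamilton product q⊗(0,ω) = (1.3435033, 0.5656856, -0.0707107, 0.5656856)
q' = normalize(q + ½dt·q⊗(0,ω)) = (0.0670, 0.7331, -0.0035, -0.6768)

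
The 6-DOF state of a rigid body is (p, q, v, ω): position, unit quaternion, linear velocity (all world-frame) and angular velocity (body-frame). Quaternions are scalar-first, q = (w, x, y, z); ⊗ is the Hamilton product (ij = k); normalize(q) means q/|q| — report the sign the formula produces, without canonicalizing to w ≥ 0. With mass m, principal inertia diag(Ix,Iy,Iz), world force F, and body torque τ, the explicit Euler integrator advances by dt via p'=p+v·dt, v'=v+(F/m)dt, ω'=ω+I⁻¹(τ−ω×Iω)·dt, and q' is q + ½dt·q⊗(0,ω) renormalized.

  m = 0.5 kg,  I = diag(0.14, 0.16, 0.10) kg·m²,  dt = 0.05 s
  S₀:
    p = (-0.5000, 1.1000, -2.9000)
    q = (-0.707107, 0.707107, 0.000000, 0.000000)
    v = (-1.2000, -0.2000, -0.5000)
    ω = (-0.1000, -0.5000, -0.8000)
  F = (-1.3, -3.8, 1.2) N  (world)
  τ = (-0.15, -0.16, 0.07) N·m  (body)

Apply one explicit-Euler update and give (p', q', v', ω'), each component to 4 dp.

α = I⁻¹(τ − ω×Iω) = (-0.9000, -1.0200, 0.6900)
new body rate ω' = (-0.1450, -0.5510, -0.7655)
q⊗(0,ω) = (0.0707107, 0.0707107, 0.9192391, 0.2121321)
updated quaternion q' = (-0.7051, 0.7087, 0.0230, 0.0053)
new position p' = (-0.5600, 1.0900, -2.9250)
new velocity v' = (-1.3300, -0.5800, -0.3800)

p' = (-0.5600, 1.0900, -2.9250)
q' = (-0.7051, 0.7087, 0.0230, 0.0053)
v' = (-1.3300, -0.5800, -0.3800)
ω' = (-0.1450, -0.5510, -0.7655)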